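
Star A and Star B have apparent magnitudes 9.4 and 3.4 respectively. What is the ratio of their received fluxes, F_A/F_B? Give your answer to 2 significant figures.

Magnitude difference = 6.0
Flux ratio = 10^(−0.4 Δm) = 10^(−0.4 × 6.0) = 10^-2.400 = 3.981×10^-3

F_A/F_B ≈ 4.0×10^-3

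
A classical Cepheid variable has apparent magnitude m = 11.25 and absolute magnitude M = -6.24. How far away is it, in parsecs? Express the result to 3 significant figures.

d ≈ 31500 pc

μ = m − M = 17.490
m − M = 5 log₁₀ d − 5
log₁₀ d = (m − M)/5 + 1 = 4.4980
d = 10^4.4980 = 31480 pc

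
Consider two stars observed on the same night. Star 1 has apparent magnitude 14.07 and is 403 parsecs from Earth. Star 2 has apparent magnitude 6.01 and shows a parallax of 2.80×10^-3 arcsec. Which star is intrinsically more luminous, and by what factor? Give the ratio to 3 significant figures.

Star 2 is more luminous, by a factor of 1320.

Star 1: M = m − 5 log₁₀ d + 5 = 14.07 − 5·2.6053 + 5 = 6.043
Star 2: d = 1/p = 1/2.80×10^-3″ = 357.1 pc
Star 2: M = m − 5 log₁₀ d + 5 = 6.01 − 5·2.5528 + 5 = -1.754
ΔM = M_1 − M_2 = 6.043 − (-1.754) = 7.798; smaller M is more luminous → Star 2.
L ratio = 10^(0.4 |ΔM|) = 10^3.119 = 1315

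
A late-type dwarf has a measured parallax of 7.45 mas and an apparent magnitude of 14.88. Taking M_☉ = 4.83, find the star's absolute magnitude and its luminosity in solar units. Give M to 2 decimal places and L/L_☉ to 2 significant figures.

d = 1/p = 1000/7.45 mas = 134.2 pc
M = m − 5 log₁₀ d + 5 = 14.88 − 5·2.1278 + 5 = 9.241
M − M_☉ = 9.241 − 4.83 = 4.411
L/L_☉ = 10^(−0.4 × 4.411) = 0.01721

M ≈ 9.24; L/L_☉ ≈ 0.017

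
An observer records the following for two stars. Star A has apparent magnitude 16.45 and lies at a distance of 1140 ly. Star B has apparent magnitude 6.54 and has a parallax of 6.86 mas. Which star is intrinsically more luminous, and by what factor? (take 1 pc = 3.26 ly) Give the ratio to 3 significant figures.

Star A: d = 1140 ly / 3.26 = 349.7 pc
Star A: M = m − 5 log₁₀ d + 5 = 16.45 − 5·2.5437 + 5 = 8.732
Star B: p = 6.86 mas = 6.86×10^-3″ → d = 1/p = 145.8 pc
Star B: M = m − 5 log₁₀ d + 5 = 6.54 − 5·2.1637 + 5 = 0.722
ΔM = M_A − M_B = 8.732 − (0.722) = 8.010; smaller M is more luminous → Star B.
L ratio = 10^(0.4 |ΔM|) = 10^3.204 = 1599

Star B is more luminous, by a factor of 1600.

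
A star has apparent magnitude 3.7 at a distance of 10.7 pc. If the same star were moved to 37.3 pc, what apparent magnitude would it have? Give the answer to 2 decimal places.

m ≈ 6.41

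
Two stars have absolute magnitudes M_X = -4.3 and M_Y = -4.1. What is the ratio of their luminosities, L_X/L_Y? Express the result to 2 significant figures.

L_X/L_Y ≈ 1.2

ΔM = M_X − M_Y = -0.2
L_X/L_Y = 10^(−0.4 ΔM) = 10^0.080 = 1.202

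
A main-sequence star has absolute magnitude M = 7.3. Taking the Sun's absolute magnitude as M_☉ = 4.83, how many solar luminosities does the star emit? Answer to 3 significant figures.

L/L_☉ ≈ 0.103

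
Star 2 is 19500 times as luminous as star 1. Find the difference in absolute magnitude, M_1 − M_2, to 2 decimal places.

M_1 − M_2 ≈ 10.73

Pogson: ΔM = −2.5 log₁₀(ratio) = −2.5 log₁₀(19500) = −2.5 × 4.2900 = -10.725
Star 2 is brighter so has the smaller magnitude: M_1 − M_2 is positive.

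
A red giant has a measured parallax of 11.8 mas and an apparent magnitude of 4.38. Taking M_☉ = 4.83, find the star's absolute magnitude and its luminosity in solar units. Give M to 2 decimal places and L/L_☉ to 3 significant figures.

M ≈ -0.26; L/L_☉ ≈ 109

d = 1/p = 1000/11.8 mas = 84.75 pc
M = m − 5 log₁₀ d + 5 = 4.38 − 5·1.9281 + 5 = -0.261
M − M_☉ = -0.261 − 4.83 = -5.091
L/L_☉ = 10^(−0.4 × -5.091) = 108.7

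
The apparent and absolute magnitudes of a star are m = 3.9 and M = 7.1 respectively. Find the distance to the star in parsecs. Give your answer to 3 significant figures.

μ = m − M = -3.200
m − M = 5 log₁₀ d − 5
log₁₀ d = (m − M)/5 + 1 = 0.3600
d = 10^0.3600 = 2.291 pc

d ≈ 2.29 pc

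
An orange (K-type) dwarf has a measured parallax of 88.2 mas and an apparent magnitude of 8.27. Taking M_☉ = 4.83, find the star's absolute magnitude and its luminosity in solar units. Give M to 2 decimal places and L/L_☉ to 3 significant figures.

d = 1/p = 1000/88.2 mas = 11.34 pc
M = m − 5 log₁₀ d + 5 = 8.27 − 5·1.0545 + 5 = 7.997
M − M_☉ = 7.997 − 4.83 = 3.167
L/L_☉ = 10^(−0.4 × 3.167) = 0.05408

M ≈ 8.00; L/L_☉ ≈ 0.0541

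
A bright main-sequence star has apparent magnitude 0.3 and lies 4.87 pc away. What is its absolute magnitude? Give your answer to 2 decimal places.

5 log₁₀(d/10 pc) = 5 log₁₀(4.870) − 5 = -1.562
M = m − 5 log₁₀(d/10) = 0.3 + 1.562 = 1.862

M ≈ 1.86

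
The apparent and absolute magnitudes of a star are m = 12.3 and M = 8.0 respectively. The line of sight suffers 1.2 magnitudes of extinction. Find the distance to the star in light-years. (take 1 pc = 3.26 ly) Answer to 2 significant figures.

d ≈ 140 ly

m − M = 5 log₁₀(d/10 pc) + A  ⇒  12.3 − (8.0) − 1.2 = 5 log₁₀(d/10)
3.100 = 5 log₁₀(d/10)
log₁₀ d = (m − M − A)/5 + 1 = 1.6200
d = 10^1.6200 = 41.69 pc
= 135.9 ly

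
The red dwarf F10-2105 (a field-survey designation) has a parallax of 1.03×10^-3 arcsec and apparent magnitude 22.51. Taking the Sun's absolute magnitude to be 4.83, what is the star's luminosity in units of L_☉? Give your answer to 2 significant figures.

d = 1/p = 1/1.03×10^-3″ = 970.9 pc
M = m − 5 log₁₀ d + 5 = 22.51 − 5·2.9872 + 5 = 12.574
M − M_☉ = 12.574 − 4.83 = 7.744
L/L_☉ = 10^(−0.4 × 7.744) = 7.986×10^-4

L/L_☉ ≈ 8.0×10^-4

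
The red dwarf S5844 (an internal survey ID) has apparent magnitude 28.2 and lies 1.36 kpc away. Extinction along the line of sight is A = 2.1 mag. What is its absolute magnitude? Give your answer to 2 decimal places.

d = 1.36 kpc = 1360 pc
5 log₁₀(d/10 pc) = 5 log₁₀(1360) − 5 = 10.668
M = m − 5 log₁₀(d/10) − A = 28.2 − 10.668 − 2.1 = 15.432

M ≈ 15.43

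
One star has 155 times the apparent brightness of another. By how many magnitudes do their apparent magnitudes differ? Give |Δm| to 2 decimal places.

|Δm| ≈ 5.48

Pogson: Δm = −2.5 log₁₀(ratio) = −2.5 log₁₀(155) = −2.5 × 2.1903 = -5.476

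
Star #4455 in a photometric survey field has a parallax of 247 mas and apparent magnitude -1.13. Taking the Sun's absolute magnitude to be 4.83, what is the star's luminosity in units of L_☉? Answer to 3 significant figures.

d = 1/p = 1000/247 mas = 4.049 pc
M = m − 5 log₁₀ d + 5 = -1.13 − 5·0.6073 + 5 = 0.833
M − M_☉ = 0.833 − 4.83 = -3.997
L/L_☉ = 10^(−0.4 × -3.997) = 39.68

L/L_☉ ≈ 39.7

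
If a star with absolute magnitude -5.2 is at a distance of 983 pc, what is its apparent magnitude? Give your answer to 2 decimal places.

m ≈ 4.76

m = M + 5 log₁₀ d − 5 = -5.2 + 5·2.9926 − 5 = 4.763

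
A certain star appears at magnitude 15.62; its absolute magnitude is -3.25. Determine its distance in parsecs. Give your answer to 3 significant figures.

μ = m − M = 18.870
m − M = 5 log₁₀ d − 5
log₁₀ d = (m − M)/5 + 1 = 4.7740
d = 10^4.7740 = 59430 pc

d ≈ 59400 pc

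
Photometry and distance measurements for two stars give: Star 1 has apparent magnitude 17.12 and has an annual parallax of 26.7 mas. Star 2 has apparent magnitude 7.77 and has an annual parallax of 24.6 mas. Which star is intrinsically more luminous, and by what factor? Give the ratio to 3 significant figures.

Star 2 is more luminous, by a factor of 6470.

Star 1: p = 26.7 mas = 0.0267″ → d = 1/p = 37.45 pc
Star 1: M = m − 5 log₁₀ d + 5 = 17.12 − 5·1.5735 + 5 = 14.253
Star 2: p = 24.6 mas = 0.0246″ → d = 1/p = 40.65 pc
Star 2: M = m − 5 log₁₀ d + 5 = 7.77 − 5·1.6091 + 5 = 4.725
ΔM = M_1 − M_2 = 14.253 − (4.725) = 9.528; smaller M is more luminous → Star 2.
L ratio = 10^(0.4 |ΔM|) = 10^3.811 = 6474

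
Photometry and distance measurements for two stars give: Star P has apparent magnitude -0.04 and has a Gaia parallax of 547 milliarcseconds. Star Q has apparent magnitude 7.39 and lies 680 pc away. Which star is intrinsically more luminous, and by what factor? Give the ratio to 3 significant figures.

Star Q is more luminous, by a factor of 148.

Star P: p = 547 mas = 0.547″ → d = 1/p = 1.828 pc
Star P: M = m − 5 log₁₀ d + 5 = -0.04 − 5·0.2620 + 5 = 3.650
Star Q: M = m − 5 log₁₀ d + 5 = 7.39 − 5·2.8325 + 5 = -1.773
ΔM = M_P − M_Q = 3.650 − (-1.773) = 5.422; smaller M is more luminous → Star Q.
L ratio = 10^(0.4 |ΔM|) = 10^2.169 = 147.6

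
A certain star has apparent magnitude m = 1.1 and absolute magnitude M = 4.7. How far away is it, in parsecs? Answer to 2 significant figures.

Distance modulus: m − M = 1.1 − (4.7) = -3.600
m − M = 5 log₁₀ d − 5
log₁₀ d = (m − M)/5 + 1 = 0.2800
d = 10^0.2800 = 1.905 pc

d ≈ 1.9 pc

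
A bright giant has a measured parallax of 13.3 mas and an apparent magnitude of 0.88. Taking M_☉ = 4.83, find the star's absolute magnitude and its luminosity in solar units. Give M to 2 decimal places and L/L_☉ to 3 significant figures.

M ≈ -3.50; L/L_☉ ≈ 2150

d = 1/p = 1000/13.3 mas = 75.19 pc
M = m − 5 log₁₀ d + 5 = 0.88 − 5·1.8761 + 5 = -3.501
M − M_☉ = -3.501 − 4.83 = -8.331
L/L_☉ = 10^(−0.4 × -8.331) = 2149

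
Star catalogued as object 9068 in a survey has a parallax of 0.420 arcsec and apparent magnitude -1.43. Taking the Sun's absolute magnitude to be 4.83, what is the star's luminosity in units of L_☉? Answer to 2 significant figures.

d = 1/p = 1/0.420″ = 2.381 pc
M = m − 5 log₁₀ d + 5 = -1.43 − 5·0.3768 + 5 = 1.686
M − M_☉ = 1.686 − 4.83 = -3.144
L/L_☉ = 10^(−0.4 × -3.144) = 18.09

L/L_☉ ≈ 18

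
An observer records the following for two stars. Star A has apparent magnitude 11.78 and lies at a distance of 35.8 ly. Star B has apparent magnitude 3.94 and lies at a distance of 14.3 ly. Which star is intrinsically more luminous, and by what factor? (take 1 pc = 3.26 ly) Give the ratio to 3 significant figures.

Star B is more luminous, by a factor of 218.

Star A: d = 35.8 ly / 3.26 = 10.98 pc
Star A: M = m − 5 log₁₀ d + 5 = 11.78 − 5·1.0407 + 5 = 11.577
Star B: d = 14.3 ly / 3.26 = 4.387 pc
Star B: M = m − 5 log₁₀ d + 5 = 3.94 − 5·0.6421 + 5 = 5.729
ΔM = M_A − M_B = 11.577 − (5.729) = 5.847; smaller M is more luminous → Star B.
L ratio = 10^(0.4 |ΔM|) = 10^2.339 = 218.2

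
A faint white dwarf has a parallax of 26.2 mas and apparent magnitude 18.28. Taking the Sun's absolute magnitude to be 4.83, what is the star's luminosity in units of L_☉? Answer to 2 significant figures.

d = 1/p = 1000/26.2 mas = 38.17 pc
M = m − 5 log₁₀ d + 5 = 18.28 − 5·1.5817 + 5 = 15.372
M − M_☉ = 15.372 − 4.83 = 10.542
L/L_☉ = 10^(−0.4 × 10.542) = 6.073×10^-5

L/L_☉ ≈ 6.1×10^-5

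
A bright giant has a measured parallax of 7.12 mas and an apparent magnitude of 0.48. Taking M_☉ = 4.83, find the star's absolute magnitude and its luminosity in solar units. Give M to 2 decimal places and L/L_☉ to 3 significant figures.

M ≈ -5.26; L/L_☉ ≈ 10800

d = 1/p = 1000/7.12 mas = 140.4 pc
M = m − 5 log₁₀ d + 5 = 0.48 − 5·2.1475 + 5 = -5.258
M − M_☉ = -5.258 − 4.83 = -10.088
L/L_☉ = 10^(−0.4 × -10.088) = 10840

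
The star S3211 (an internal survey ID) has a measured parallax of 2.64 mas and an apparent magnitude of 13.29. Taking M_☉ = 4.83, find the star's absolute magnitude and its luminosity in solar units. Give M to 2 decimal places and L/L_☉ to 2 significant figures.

d = 1/p = 1000/2.64 mas = 378.8 pc
M = m − 5 log₁₀ d + 5 = 13.29 − 5·2.5784 + 5 = 5.398
M − M_☉ = 5.398 − 4.83 = 0.568
L/L_☉ = 10^(−0.4 × 0.568) = 0.5926

M ≈ 5.40; L/L_☉ ≈ 0.59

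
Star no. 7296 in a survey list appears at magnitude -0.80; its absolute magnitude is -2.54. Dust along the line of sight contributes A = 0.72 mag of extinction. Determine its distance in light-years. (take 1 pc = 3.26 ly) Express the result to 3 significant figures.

d ≈ 52.1 ly

m − M = 5 log₁₀(d/10 pc) + A  ⇒  -0.80 − (-2.54) − 0.72 = 5 log₁₀(d/10)
1.020 = 5 log₁₀(d/10)
log₁₀ d = (m − M − A)/5 + 1 = 1.2040
d = 10^1.2040 = 16.00 pc
= 52.15 ly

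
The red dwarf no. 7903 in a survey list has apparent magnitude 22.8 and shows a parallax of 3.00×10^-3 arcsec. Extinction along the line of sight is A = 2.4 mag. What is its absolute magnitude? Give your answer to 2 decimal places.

M ≈ 12.79

d = 1/p = 1/3.00×10^-3″ = 333.3 pc
5 log₁₀(d/10 pc) = 5 log₁₀(333.3) − 5 = 7.614
M = m − 5 log₁₀(d/10) − A = 22.8 − 7.614 − 2.4 = 12.786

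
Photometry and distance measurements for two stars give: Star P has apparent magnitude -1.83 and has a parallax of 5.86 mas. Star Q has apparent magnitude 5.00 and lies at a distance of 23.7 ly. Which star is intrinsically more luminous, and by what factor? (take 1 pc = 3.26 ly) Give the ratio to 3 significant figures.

Star P: p = 5.86 mas = 5.86×10^-3″ → d = 1/p = 170.6 pc
Star P: M = m − 5 log₁₀ d + 5 = -1.83 − 5·2.2321 + 5 = -7.991
Star Q: d = 23.7 ly / 3.26 = 7.270 pc
Star Q: M = m − 5 log₁₀ d + 5 = 5.00 − 5·0.8615 + 5 = 5.692
ΔM = M_P − M_Q = -7.991 − (5.692) = -13.683; smaller M is more luminous → Star P.
L ratio = 10^(0.4 |ΔM|) = 10^5.473 = 297300

Star P is more luminous, by a factor of 297000.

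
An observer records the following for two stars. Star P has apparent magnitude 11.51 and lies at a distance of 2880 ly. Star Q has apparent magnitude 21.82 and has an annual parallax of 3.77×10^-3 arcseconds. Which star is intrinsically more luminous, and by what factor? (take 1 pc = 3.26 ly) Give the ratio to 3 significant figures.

Star P is more luminous, by a factor of 148000.

Star P: d = 2880 ly / 3.26 = 883.4 pc
Star P: M = m − 5 log₁₀ d + 5 = 11.51 − 5·2.9462 + 5 = 1.779
Star Q: d = 1/p = 1/3.77×10^-3″ = 265.3 pc
Star Q: M = m − 5 log₁₀ d + 5 = 21.82 − 5·2.4237 + 5 = 14.702
ΔM = M_P − M_Q = 1.779 − (14.702) = -12.923; smaller M is more luminous → Star P.
L ratio = 10^(0.4 |ΔM|) = 10^5.169 = 147600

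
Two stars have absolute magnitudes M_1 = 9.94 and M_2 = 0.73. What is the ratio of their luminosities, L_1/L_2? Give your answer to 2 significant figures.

L_1/L_2 ≈ 2.1×10^-4

ΔM = M_1 − M_2 = 9.21
L_1/L_2 = 10^(−0.4 ΔM) = 10^-3.684 = 2.070×10^-4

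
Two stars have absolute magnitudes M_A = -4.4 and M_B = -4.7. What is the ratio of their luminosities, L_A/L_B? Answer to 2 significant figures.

ΔM = M_A − M_B = 0.3
L_A/L_B = 10^(−0.4 ΔM) = 10^-0.120 = 0.7586

L_A/L_B ≈ 0.76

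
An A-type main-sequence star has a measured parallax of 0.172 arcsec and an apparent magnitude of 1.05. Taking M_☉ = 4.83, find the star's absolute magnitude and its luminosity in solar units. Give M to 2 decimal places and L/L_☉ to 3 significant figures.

d = 1/p = 1/0.172″ = 5.814 pc
M = m − 5 log₁₀ d + 5 = 1.05 − 5·0.7645 + 5 = 2.228
M − M_☉ = 2.228 − 4.83 = -2.602
L/L_☉ = 10^(−0.4 × -2.602) = 10.99

M ≈ 2.23; L/L_☉ ≈ 11.0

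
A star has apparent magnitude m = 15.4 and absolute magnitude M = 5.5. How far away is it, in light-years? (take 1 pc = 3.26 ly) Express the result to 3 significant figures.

d ≈ 3110 ly

μ = m − M = 9.900
m − M = 5 log₁₀ d − 5
log₁₀ d = (m − M)/5 + 1 = 2.9800
d = 10^2.9800 = 955.0 pc
= 3113 ly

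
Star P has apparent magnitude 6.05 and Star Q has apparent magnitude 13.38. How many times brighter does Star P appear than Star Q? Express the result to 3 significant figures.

Δm = 6.05 − (13.38) = -7.33
Flux ratio = 10^(−0.4 Δm) = 10^(−0.4 × -7.33) = 10^2.932 = 855.1

855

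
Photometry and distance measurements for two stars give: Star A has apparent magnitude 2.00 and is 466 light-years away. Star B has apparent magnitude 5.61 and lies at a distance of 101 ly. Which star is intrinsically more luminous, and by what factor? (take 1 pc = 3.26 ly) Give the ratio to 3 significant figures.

Star A: d = 466 ly / 3.26 = 142.9 pc
Star A: M = m − 5 log₁₀ d + 5 = 2.00 − 5·2.1552 + 5 = -3.776
Star B: d = 101 ly / 3.26 = 30.98 pc
Star B: M = m − 5 log₁₀ d + 5 = 5.61 − 5·1.4911 + 5 = 3.154
ΔM = M_A − M_B = -3.776 − (3.154) = -6.930; smaller M is more luminous → Star A.
L ratio = 10^(0.4 |ΔM|) = 10^2.772 = 591.7

Star A is more luminous, by a factor of 592.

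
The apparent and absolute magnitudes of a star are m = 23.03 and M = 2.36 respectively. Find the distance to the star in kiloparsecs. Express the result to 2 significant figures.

Distance modulus: m − M = 23.03 − (2.36) = 20.670
m − M = 5 log₁₀ d − 5
log₁₀ d = (m − M)/5 + 1 = 5.1340
d = 10^5.1340 = 136100 pc
= 136.1 kpc

d ≈ 140 kpc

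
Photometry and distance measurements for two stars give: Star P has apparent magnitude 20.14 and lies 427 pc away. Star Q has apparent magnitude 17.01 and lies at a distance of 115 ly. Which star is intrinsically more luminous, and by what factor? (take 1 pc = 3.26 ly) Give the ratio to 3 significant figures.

Star P is more luminous, by a factor of 8.20.

Star P: M = m − 5 log₁₀ d + 5 = 20.14 − 5·2.6304 + 5 = 11.988
Star Q: d = 115 ly / 3.26 = 35.28 pc
Star Q: M = m − 5 log₁₀ d + 5 = 17.01 − 5·1.5475 + 5 = 14.273
ΔM = M_P − M_Q = 11.988 − (14.273) = -2.285; smaller M is more luminous → Star P.
L ratio = 10^(0.4 |ΔM|) = 10^0.914 = 8.202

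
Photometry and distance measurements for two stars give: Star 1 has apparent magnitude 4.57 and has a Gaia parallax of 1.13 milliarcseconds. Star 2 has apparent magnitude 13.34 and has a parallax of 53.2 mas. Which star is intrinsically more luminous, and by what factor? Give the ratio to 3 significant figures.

Star 1: p = 1.13 mas = 1.13×10^-3″ → d = 1/p = 885.0 pc
Star 1: M = m − 5 log₁₀ d + 5 = 4.57 − 5·2.9469 + 5 = -5.165
Star 2: p = 53.2 mas = 0.0532″ → d = 1/p = 18.80 pc
Star 2: M = m − 5 log₁₀ d + 5 = 13.34 − 5·1.2741 + 5 = 11.970
ΔM = M_1 − M_2 = -5.165 − (11.970) = -17.134; smaller M is more luminous → Star 1.
L ratio = 10^(0.4 |ΔM|) = 10^6.854 = 7.139×10^6

Star 1 is more luminous, by a factor of 7.14×10^6.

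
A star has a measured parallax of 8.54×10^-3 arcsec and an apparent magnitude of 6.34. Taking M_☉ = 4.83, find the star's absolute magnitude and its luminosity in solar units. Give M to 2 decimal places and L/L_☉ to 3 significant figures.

d = 1/p = 1/8.54×10^-3″ = 117.1 pc
M = m − 5 log₁₀ d + 5 = 6.34 − 5·2.0685 + 5 = 0.997
M − M_☉ = 0.997 − 4.83 = -3.833
L/L_☉ = 10^(−0.4 × -3.833) = 34.13

M ≈ 1.00; L/L_☉ ≈ 34.1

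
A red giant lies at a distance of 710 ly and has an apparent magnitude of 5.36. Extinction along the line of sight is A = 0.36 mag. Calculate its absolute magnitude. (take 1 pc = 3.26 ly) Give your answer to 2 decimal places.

M ≈ -1.69

d = 710 ly / 3.26 = 217.8 pc
5 log₁₀(d/10 pc) = 5 log₁₀(217.8) − 5 = 6.690
M = m − 5 log₁₀(d/10) − A = 5.36 − 6.690 − 0.36 = -1.690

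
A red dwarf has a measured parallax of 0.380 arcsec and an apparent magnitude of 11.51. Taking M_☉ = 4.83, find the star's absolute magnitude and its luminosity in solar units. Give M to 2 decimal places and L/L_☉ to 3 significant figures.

M ≈ 14.41; L/L_☉ ≈ 1.47×10^-4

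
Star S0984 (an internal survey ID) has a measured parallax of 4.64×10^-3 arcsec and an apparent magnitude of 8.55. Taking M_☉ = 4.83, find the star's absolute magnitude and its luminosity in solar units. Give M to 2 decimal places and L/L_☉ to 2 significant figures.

M ≈ 1.88; L/L_☉ ≈ 15

d = 1/p = 1/4.64×10^-3″ = 215.5 pc
M = m − 5 log₁₀ d + 5 = 8.55 − 5·2.3335 + 5 = 1.883
M − M_☉ = 1.883 − 4.83 = -2.947
L/L_☉ = 10^(−0.4 × -2.947) = 15.10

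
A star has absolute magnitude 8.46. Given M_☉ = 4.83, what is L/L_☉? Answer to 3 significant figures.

L/L_☉ ≈ 0.0353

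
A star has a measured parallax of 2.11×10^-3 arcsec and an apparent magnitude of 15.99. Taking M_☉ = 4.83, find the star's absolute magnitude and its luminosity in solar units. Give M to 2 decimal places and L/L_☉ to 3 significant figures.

M ≈ 7.61; L/L_☉ ≈ 0.0772

d = 1/p = 1/2.11×10^-3″ = 473.9 pc
M = m − 5 log₁₀ d + 5 = 15.99 − 5·2.6757 + 5 = 7.611
M − M_☉ = 7.611 − 4.83 = 2.781
L/L_☉ = 10^(−0.4 × 2.781) = 0.07717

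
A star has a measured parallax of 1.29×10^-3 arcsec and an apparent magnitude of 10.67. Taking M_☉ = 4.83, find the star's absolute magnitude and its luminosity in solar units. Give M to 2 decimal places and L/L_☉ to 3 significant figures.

M ≈ 1.22; L/L_☉ ≈ 27.7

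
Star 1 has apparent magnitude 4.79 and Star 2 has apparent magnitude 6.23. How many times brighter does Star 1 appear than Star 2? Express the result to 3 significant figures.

3.77

Magnitude difference = -1.44
Flux ratio = 10^(−0.4 Δm) = 10^(−0.4 × -1.44) = 10^0.576 = 3.767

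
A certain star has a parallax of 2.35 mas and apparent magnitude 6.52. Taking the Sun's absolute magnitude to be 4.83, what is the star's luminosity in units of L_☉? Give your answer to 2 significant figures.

L/L_☉ ≈ 380

d = 1/p = 1000/2.35 mas = 425.5 pc
M = m − 5 log₁₀ d + 5 = 6.52 − 5·2.6289 + 5 = -1.625
M − M_☉ = -1.625 − 4.83 = -6.455
L/L_☉ = 10^(−0.4 × -6.455) = 381.8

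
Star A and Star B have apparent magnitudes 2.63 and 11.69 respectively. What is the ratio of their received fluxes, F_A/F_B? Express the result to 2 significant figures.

Magnitude difference = -9.06
Flux ratio = 10^(−0.4 Δm) = 10^(−0.4 × -9.06) = 10^3.624 = 4207

F_A/F_B ≈ 4200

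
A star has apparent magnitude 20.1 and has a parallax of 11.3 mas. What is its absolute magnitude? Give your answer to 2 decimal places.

M ≈ 15.37

p = 11.3 mas = 0.0113″ → d = 1/p = 88.50 pc
5 log₁₀(d/10 pc) = 5 log₁₀(88.50) − 5 = 4.735
M = m − 5 log₁₀(d/10) = 20.1 − 4.735 = 15.365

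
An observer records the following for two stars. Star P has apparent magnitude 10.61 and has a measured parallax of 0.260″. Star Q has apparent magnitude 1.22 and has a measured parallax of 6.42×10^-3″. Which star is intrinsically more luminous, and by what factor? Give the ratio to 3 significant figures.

Star P: d = 1/p = 1/0.260″ = 3.846 pc
Star P: M = m − 5 log₁₀ d + 5 = 10.61 − 5·0.5850 + 5 = 12.685
Star Q: d = 1/p = 1/6.42×10^-3″ = 155.8 pc
Star Q: M = m − 5 log₁₀ d + 5 = 1.22 − 5·2.1925 + 5 = -4.742
ΔM = M_P − M_Q = 12.685 − (-4.742) = 17.427; smaller M is more luminous → Star Q.
L ratio = 10^(0.4 |ΔM|) = 10^6.971 = 9.351×10^6

Star Q is more luminous, by a factor of 9.35×10^6.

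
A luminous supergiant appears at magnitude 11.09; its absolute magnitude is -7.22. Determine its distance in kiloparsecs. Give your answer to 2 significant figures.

Distance modulus: m − M = 11.09 − (-7.22) = 18.310
m − M = 5 log₁₀ d − 5
log₁₀ d = (m − M)/5 + 1 = 4.6620
d = 10^4.6620 = 45920 pc
= 45.92 kpc

d ≈ 46 kpc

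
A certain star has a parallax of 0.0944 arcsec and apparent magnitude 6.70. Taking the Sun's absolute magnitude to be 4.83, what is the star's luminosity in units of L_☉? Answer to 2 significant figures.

L/L_☉ ≈ 0.20

d = 1/p = 1/0.0944″ = 10.59 pc
M = m − 5 log₁₀ d + 5 = 6.70 − 5·1.0250 + 5 = 6.575
M − M_☉ = 6.575 − 4.83 = 1.745
L/L_☉ = 10^(−0.4 × 1.745) = 0.2005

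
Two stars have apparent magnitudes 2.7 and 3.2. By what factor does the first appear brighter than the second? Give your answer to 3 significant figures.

Δm = 2.7 − (3.2) = -0.5
Flux ratio = 10^(−0.4 Δm) = 10^(−0.4 × -0.5) = 10^0.200 = 1.585

1.58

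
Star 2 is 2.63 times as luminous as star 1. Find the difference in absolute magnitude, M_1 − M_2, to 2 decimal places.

Pogson: ΔM = −2.5 log₁₀(ratio) = −2.5 log₁₀(2.63) = −2.5 × 0.4200 = -1.050
Star 2 is brighter so has the smaller magnitude: M_1 − M_2 is positive.

M_1 − M_2 ≈ 1.05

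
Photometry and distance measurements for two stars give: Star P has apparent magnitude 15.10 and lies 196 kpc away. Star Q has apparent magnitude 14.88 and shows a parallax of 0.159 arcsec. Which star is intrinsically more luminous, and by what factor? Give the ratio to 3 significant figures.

Star P: d = 196 kpc = 196000 pc
Star P: M = m − 5 log₁₀ d + 5 = 15.10 − 5·5.2923 + 5 = -6.361
Star Q: d = 1/p = 1/0.159″ = 6.289 pc
Star Q: M = m − 5 log₁₀ d + 5 = 14.88 − 5·0.7986 + 5 = 15.887
ΔM = M_P − M_Q = -6.361 − (15.887) = -22.248; smaller M is more luminous → Star P.
L ratio = 10^(0.4 |ΔM|) = 10^8.899 = 7.931×10^8

Star P is more luminous, by a factor of 7.93×10^8.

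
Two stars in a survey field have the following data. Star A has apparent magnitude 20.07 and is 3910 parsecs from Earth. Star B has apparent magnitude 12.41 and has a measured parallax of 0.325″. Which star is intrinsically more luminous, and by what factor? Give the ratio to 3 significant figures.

Star A is more luminous, by a factor of 1390.

Star A: M = m − 5 log₁₀ d + 5 = 20.07 − 5·3.5922 + 5 = 7.109
Star B: d = 1/p = 1/0.325″ = 3.077 pc
Star B: M = m − 5 log₁₀ d + 5 = 12.41 − 5·0.4881 + 5 = 14.969
ΔM = M_A − M_B = 7.109 − (14.969) = -7.860; smaller M is more luminous → Star A.
L ratio = 10^(0.4 |ΔM|) = 10^3.144 = 1394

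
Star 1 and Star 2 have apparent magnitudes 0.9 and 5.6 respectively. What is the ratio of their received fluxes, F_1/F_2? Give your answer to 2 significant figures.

F_1/F_2 ≈ 76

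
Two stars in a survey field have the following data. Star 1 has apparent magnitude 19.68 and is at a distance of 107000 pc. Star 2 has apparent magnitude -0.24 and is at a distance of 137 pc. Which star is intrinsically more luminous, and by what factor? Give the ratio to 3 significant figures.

Star 1: M = m − 5 log₁₀ d + 5 = 19.68 − 5·5.0294 + 5 = -0.467
Star 2: M = m − 5 log₁₀ d + 5 = -0.24 − 5·2.1367 + 5 = -5.924
ΔM = M_1 − M_2 = -0.467 − (-5.924) = 5.457; smaller M is more luminous → Star 2.
L ratio = 10^(0.4 |ΔM|) = 10^2.183 = 152.3

Star 2 is more luminous, by a factor of 152.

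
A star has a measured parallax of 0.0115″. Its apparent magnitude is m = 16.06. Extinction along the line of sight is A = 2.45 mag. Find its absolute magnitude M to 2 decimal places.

M ≈ 8.91

d = 1/p = 1/0.0115″ = 86.96 pc
5 log₁₀(d/10 pc) = 5 log₁₀(86.96) − 5 = 4.697
M = m − 5 log₁₀(d/10) − A = 16.06 − 4.697 − 2.45 = 8.913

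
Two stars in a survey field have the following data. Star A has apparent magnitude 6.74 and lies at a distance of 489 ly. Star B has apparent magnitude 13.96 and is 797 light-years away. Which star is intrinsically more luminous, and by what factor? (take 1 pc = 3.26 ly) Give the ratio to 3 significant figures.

Star A is more luminous, by a factor of 291.

Star A: d = 489 ly / 3.26 = 150.0 pc
Star A: M = m − 5 log₁₀ d + 5 = 6.74 − 5·2.1761 + 5 = 0.860
Star B: d = 797 ly / 3.26 = 244.5 pc
Star B: M = m − 5 log₁₀ d + 5 = 13.96 − 5·2.3882 + 5 = 7.019
ΔM = M_A − M_B = 0.860 − (7.019) = -6.159; smaller M is more luminous → Star A.
L ratio = 10^(0.4 |ΔM|) = 10^2.464 = 290.9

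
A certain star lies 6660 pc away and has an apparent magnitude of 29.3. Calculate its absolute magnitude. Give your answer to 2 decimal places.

M ≈ 15.18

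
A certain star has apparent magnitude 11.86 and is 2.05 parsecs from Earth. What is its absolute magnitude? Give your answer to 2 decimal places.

5 log₁₀(d/10 pc) = 5 log₁₀(2.050) − 5 = -3.441
M = m − 5 log₁₀(d/10) = 11.86 + 3.441 = 15.301

M ≈ 15.30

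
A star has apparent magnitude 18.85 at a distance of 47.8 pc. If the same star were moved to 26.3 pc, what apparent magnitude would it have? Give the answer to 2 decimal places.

m ≈ 17.55

Flux ∝ 1/d², so Δm = 5 log₁₀(d₂/d₁) = 5 log₁₀(26.3/47.8) = -1.297
m₂ = m₁ + Δm = 18.85 + (-1.297) = 17.553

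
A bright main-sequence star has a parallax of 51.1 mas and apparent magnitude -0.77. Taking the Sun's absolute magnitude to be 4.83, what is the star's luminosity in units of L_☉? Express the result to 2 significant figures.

L/L_☉ ≈ 670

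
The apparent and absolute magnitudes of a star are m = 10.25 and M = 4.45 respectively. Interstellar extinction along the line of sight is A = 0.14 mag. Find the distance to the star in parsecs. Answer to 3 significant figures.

d ≈ 136 pc

m − M = 5 log₁₀(d/10 pc) + A  ⇒  10.25 − (4.45) − 0.14 = 5 log₁₀(d/10)
5.660 = 5 log₁₀(d/10)
log₁₀ d = (m − M − A)/5 + 1 = 2.1320
d = 10^2.1320 = 135.5 pc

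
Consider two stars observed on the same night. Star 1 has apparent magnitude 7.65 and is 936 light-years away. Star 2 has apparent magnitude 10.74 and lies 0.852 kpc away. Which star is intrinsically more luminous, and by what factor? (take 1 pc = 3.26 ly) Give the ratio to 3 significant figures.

Star 1 is more luminous, by a factor of 1.96.

Star 1: d = 936 ly / 3.26 = 287.1 pc
Star 1: M = m − 5 log₁₀ d + 5 = 7.65 − 5·2.4581 + 5 = 0.360
Star 2: d = 0.852 kpc = 852.0 pc
Star 2: M = m − 5 log₁₀ d + 5 = 10.74 − 5·2.9304 + 5 = 1.088
ΔM = M_1 − M_2 = 0.360 − (1.088) = -0.728; smaller M is more luminous → Star 1.
L ratio = 10^(0.4 |ΔM|) = 10^0.291 = 1.955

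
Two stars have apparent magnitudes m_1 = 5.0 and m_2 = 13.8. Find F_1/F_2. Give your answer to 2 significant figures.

F_1/F_2 ≈ 3300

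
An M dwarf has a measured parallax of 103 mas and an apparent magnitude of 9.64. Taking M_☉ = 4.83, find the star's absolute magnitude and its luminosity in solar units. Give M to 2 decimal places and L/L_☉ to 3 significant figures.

M ≈ 9.70; L/L_☉ ≈ 0.0112

d = 1/p = 1000/103 mas = 9.709 pc
M = m − 5 log₁₀ d + 5 = 9.64 − 5·0.9872 + 5 = 9.704
M − M_☉ = 9.704 − 4.83 = 4.874
L/L_☉ = 10^(−0.4 × 4.874) = 0.01123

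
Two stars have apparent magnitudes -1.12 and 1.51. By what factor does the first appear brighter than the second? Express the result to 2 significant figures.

11

Δm = -1.12 − (1.51) = -2.63
Flux ratio = 10^(−0.4 Δm) = 10^(−0.4 × -2.63) = 10^1.052 = 11.27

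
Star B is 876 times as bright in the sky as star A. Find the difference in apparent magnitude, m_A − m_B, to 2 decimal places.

Pogson: Δm = −2.5 log₁₀(ratio) = −2.5 log₁₀(876) = −2.5 × 2.9425 = -7.356
Star B is brighter so has the smaller magnitude: m_A − m_B is positive.

m_A − m_B ≈ 7.36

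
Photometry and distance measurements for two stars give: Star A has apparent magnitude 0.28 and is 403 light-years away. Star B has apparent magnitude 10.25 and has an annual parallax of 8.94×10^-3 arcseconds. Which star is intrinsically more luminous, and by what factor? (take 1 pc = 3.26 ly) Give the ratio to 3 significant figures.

Star A is more luminous, by a factor of 11900.

Star A: d = 403 ly / 3.26 = 123.6 pc
Star A: M = m − 5 log₁₀ d + 5 = 0.28 − 5·2.0921 + 5 = -5.180
Star B: d = 1/p = 1/8.94×10^-3″ = 111.9 pc
Star B: M = m − 5 log₁₀ d + 5 = 10.25 − 5·2.0487 + 5 = 5.007
ΔM = M_A − M_B = -5.180 − (5.007) = -10.187; smaller M is more luminous → Star A.
L ratio = 10^(0.4 |ΔM|) = 10^4.075 = 11880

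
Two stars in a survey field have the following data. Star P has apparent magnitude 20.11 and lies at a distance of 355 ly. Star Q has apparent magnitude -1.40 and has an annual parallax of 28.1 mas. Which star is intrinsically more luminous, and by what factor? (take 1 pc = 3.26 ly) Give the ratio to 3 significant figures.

Star Q is more luminous, by a factor of 4.29×10^7.

Star P: d = 355 ly / 3.26 = 108.9 pc
Star P: M = m − 5 log₁₀ d + 5 = 20.11 − 5·2.0370 + 5 = 14.925
Star Q: p = 28.1 mas = 0.0281″ → d = 1/p = 35.59 pc
Star Q: M = m − 5 log₁₀ d + 5 = -1.40 − 5·1.5513 + 5 = -4.156
ΔM = M_P − M_Q = 14.925 − (-4.156) = 19.081; smaller M is more luminous → Star Q.
L ratio = 10^(0.4 |ΔM|) = 10^7.633 = 4.291×10^7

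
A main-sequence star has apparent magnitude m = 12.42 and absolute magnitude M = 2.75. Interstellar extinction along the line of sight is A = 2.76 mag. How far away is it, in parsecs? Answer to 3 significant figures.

d ≈ 241 pc

m − M = 5 log₁₀(d/10 pc) + A  ⇒  12.42 − (2.75) − 2.76 = 5 log₁₀(d/10)
6.910 = 5 log₁₀(d/10)
log₁₀ d = (m − M − A)/5 + 1 = 2.3820
d = 10^2.3820 = 241.0 pc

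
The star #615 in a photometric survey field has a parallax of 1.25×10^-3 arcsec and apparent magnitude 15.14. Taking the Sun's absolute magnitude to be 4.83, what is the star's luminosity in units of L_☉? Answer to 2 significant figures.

L/L_☉ ≈ 0.48

d = 1/p = 1/1.25×10^-3″ = 800.0 pc
M = m − 5 log₁₀ d + 5 = 15.14 − 5·2.9031 + 5 = 5.625
M − M_☉ = 5.625 − 4.83 = 0.795
L/L_☉ = 10^(−0.4 × 0.795) = 0.4810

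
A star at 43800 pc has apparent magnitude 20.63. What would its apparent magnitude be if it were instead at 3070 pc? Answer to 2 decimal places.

Flux ∝ 1/d², so Δm = 5 log₁₀(d₂/d₁) = 5 log₁₀(3070/43800) = -5.772
m₂ = m₁ + Δm = 20.63 + (-5.772) = 14.858

m ≈ 14.86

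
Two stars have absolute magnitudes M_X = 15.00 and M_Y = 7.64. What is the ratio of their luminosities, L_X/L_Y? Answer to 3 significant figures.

L_X/L_Y ≈ 1.14×10^-3

ΔM = M_X − M_Y = 7.36
L_X/L_Y = 10^(−0.4 ΔM) = 10^-2.944 = 1.138×10^-3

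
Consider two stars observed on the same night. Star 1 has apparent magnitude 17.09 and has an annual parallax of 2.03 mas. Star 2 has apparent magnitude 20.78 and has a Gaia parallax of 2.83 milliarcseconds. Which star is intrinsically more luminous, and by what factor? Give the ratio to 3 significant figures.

Star 1: p = 2.03 mas = 2.03×10^-3″ → d = 1/p = 492.6 pc
Star 1: M = m − 5 log₁₀ d + 5 = 17.09 − 5·2.6925 + 5 = 8.627
Star 2: p = 2.83 mas = 2.83×10^-3″ → d = 1/p = 353.4 pc
Star 2: M = m − 5 log₁₀ d + 5 = 20.78 − 5·2.5482 + 5 = 13.039
ΔM = M_1 − M_2 = 8.627 − (13.039) = -4.411; smaller M is more luminous → Star 1.
L ratio = 10^(0.4 |ΔM|) = 10^1.765 = 58.15

Star 1 is more luminous, by a factor of 58.2.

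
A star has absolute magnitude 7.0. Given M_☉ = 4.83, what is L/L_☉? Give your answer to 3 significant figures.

M − M_☉ = 7.0 − 4.83 = 2.170
L/L_☉ = 10^(−0.4 (M − M_☉)) = 10^-0.868 = 0.1355

L/L_☉ ≈ 0.136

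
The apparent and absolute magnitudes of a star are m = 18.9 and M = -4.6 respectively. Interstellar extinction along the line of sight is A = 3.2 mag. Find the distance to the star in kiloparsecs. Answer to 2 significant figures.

m − M = 5 log₁₀(d/10 pc) + A  ⇒  18.9 − (-4.6) − 3.2 = 5 log₁₀(d/10)
20.300 = 5 log₁₀(d/10)
log₁₀ d = (m − M − A)/5 + 1 = 5.0600
d = 10^5.0600 = 114800 pc
= 114.8 kpc

d ≈ 110 kpc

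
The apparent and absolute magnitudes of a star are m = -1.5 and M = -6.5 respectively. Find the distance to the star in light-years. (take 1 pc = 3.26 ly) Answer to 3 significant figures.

d ≈ 326 ly

Distance modulus: m − M = -1.5 − (-6.5) = 5.000
m − M = 5 log₁₀ d − 5
log₁₀ d = (m − M)/5 + 1 = 2.0000
d = 10^2.0000 = 100.0 pc
= 326.0 ly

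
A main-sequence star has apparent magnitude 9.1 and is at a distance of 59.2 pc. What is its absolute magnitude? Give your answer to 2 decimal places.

M ≈ 5.24

5 log₁₀(d/10 pc) = 5 log₁₀(59.20) − 5 = 3.862
M = m − 5 log₁₀(d/10) = 9.1 − 3.862 = 5.238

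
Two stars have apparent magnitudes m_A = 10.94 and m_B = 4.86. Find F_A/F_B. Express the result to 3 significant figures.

F_A/F_B ≈ 3.70×10^-3

Magnitude difference = 6.08
Flux ratio = 10^(−0.4 Δm) = 10^(−0.4 × 6.08) = 10^-2.432 = 3.698×10^-3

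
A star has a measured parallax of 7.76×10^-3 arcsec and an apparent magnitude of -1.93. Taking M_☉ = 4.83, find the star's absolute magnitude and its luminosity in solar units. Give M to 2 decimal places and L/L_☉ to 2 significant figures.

d = 1/p = 1/7.76×10^-3″ = 128.9 pc
M = m − 5 log₁₀ d + 5 = -1.93 − 5·2.1101 + 5 = -7.481
M − M_☉ = -7.481 − 4.83 = -12.311
L/L_☉ = 10^(−0.4 × -12.311) = 84000

M ≈ -7.48; L/L_☉ ≈ 84000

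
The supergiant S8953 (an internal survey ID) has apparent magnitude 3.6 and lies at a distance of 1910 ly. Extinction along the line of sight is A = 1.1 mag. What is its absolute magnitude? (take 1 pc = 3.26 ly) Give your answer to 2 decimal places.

M ≈ -6.34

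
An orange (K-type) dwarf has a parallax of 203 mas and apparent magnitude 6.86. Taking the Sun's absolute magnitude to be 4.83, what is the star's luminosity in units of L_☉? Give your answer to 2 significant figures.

L/L_☉ ≈ 0.037

d = 1/p = 1000/203 mas = 4.926 pc
M = m − 5 log₁₀ d + 5 = 6.86 − 5·0.6925 + 5 = 8.397
M − M_☉ = 8.397 − 4.83 = 3.567
L/L_☉ = 10^(−0.4 × 3.567) = 0.03741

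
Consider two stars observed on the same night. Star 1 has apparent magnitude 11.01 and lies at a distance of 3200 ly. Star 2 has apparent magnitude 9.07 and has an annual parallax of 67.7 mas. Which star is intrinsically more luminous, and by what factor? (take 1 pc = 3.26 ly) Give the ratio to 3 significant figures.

Star 1: d = 3200 ly / 3.26 = 981.6 pc
Star 1: M = m − 5 log₁₀ d + 5 = 11.01 − 5·2.9919 + 5 = 1.050
Star 2: p = 67.7 mas = 0.0677″ → d = 1/p = 14.77 pc
Star 2: M = m − 5 log₁₀ d + 5 = 9.07 − 5·1.1694 + 5 = 8.223
ΔM = M_1 − M_2 = 1.050 − (8.223) = -7.173; smaller M is more luminous → Star 1.
L ratio = 10^(0.4 |ΔM|) = 10^2.869 = 739.7

Star 1 is more luminous, by a factor of 740.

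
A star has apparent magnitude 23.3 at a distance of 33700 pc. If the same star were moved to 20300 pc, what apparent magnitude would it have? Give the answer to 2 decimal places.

m ≈ 22.20

Flux ∝ 1/d², so Δm = 5 log₁₀(d₂/d₁) = 5 log₁₀(20300/33700) = -1.101
m₂ = m₁ + Δm = 23.3 + (-1.101) = 22.199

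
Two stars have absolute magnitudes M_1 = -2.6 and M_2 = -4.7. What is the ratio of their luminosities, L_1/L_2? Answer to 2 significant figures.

L_1/L_2 ≈ 0.14

ΔM = M_1 − M_2 = 2.1
L_1/L_2 = 10^(−0.4 ΔM) = 10^-0.840 = 0.1445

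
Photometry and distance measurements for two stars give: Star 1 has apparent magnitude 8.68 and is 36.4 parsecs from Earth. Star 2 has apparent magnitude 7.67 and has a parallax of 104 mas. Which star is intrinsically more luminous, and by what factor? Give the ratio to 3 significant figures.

Star 1: M = m − 5 log₁₀ d + 5 = 8.68 − 5·1.5611 + 5 = 5.874
Star 2: p = 104 mas = 0.104″ → d = 1/p = 9.615 pc
Star 2: M = m − 5 log₁₀ d + 5 = 7.67 − 5·0.9830 + 5 = 7.755
ΔM = M_1 − M_2 = 5.874 − (7.755) = -1.881; smaller M is more luminous → Star 1.
L ratio = 10^(0.4 |ΔM|) = 10^0.752 = 5.653

Star 1 is more luminous, by a factor of 5.65.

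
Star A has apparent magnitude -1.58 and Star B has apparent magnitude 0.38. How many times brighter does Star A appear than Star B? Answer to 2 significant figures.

6.1

Δm = -1.58 − (0.38) = -1.96
Flux ratio = 10^(−0.4 Δm) = 10^(−0.4 × -1.96) = 10^0.784 = 6.081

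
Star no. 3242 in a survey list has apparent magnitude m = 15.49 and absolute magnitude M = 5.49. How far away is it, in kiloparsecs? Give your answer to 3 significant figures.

Distance modulus: m − M = 15.49 − (5.49) = 10.000
m − M = 5 log₁₀ d − 5
log₁₀ d = (m − M)/5 + 1 = 3.0000
d = 10^3.0000 = 1000 pc
= 1.000 kpc

d ≈ 1.00 kpc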